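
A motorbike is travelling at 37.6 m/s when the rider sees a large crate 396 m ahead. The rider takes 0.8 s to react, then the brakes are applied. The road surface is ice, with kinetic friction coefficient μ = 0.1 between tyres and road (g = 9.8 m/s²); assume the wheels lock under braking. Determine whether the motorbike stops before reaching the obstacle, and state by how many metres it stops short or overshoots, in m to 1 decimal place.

No — it overshoots by 355.4 m

a = μg = 0.1 × 9.8 = 0.980 m/s².
Reaction distance = 37.6000 × 0.8 = 30.080 m.
Braking distance = v²/(2a) = 1413.760 / 1.960 = 721.306 m.
Total stopping distance = 30.080 + 721.306 = 751.386 m, vs 396 m available — it cannot stop in time and overshoots by 751.386 − 396 = 355.386 m.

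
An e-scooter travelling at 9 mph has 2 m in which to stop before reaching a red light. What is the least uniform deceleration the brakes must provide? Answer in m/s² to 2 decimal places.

Required deceleration ≈ 4.05 m/s²

9 mph × 0.44704 = 4.0234 m/s.
v² = 2a·d ⇒ a = v²/(2d) = 4.0234² / (2 × 2.000) = 16.188 / 4.000 = 4.0470 m/s².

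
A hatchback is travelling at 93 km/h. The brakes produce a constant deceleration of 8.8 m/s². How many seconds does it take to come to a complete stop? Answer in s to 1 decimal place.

Braking time ≈ 2.9 s

93 km/h ÷ 3.6 = 25.8333 m/s.
Braking time = v/a = 25.8333 / 8.800 = 2.936 s.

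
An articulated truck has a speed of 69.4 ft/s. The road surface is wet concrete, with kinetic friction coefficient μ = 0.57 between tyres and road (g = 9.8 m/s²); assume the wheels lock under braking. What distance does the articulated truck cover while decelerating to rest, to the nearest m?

Braking distance ≈ 40 m

69.4 ft/s × 0.3048 = 21.1531 m/s.
a = μg = 0.57 × 9.8 = 5.586 m/s².
Braking distance = v²/(2a) = 21.1531² / (2 × 5.586) = 447.454 / 11.172 = 40.051 m.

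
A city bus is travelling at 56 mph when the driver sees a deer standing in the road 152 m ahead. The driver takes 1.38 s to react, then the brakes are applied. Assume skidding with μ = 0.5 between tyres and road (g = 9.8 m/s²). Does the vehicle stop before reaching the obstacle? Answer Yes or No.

Yes

56 mph × 0.44704 = 25.0342 m/s.
a = μg = 0.5 × 9.8 = 4.900 m/s².
Reaction distance = 25.0342 × 1.38 = 34.547 m.
Braking distance = v²/(2a) = 626.711 / 9.800 = 63.950 m.
Total stopping distance = 34.547 + 63.950 = 98.497 m, vs 152 m available — it stops with 152 − 98.497 = 53.503 m to spare.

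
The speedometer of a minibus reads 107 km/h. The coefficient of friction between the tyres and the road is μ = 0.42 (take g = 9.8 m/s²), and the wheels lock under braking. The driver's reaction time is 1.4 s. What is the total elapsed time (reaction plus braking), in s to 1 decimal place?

107 km/h ÷ 3.6 = 29.7222 m/s.
a = μg = 0.42 × 9.8 = 4.116 m/s².
Braking time = v/a = 29.7222 / 4.116 = 7.221 s.
Total = 1.4 + 7.221 = 8.621 s.

Total time ≈ 8.6 s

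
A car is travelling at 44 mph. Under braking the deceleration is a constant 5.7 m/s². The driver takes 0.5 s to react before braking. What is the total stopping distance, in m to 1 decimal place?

44 mph × 0.44704 = 19.6698 m/s.
Reaction distance = v·t_r = 19.6698 × 0.5 = 9.835 m.
Braking distance = v²/(2a) = 19.6698² / (2 × 5.700) = 386.901 / 11.400 = 33.939 m.
Total = 9.835 + 33.939 = 43.774 m.

Total stopping distance ≈ 43.8 m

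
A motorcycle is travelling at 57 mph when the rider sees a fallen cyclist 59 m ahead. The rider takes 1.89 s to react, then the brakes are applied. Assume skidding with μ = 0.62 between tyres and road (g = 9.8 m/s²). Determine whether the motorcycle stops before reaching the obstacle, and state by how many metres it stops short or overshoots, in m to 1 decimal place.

57 mph × 0.44704 = 25.4813 m/s.
a = μg = 0.62 × 9.8 = 6.076 m/s².
Reaction distance = 25.4813 × 1.89 = 48.160 m.
Braking distance = v²/(2a) = 649.297 / 12.152 = 53.431 m.
Total stopping distance = 48.160 + 53.431 = 101.591 m, vs 59 m available — it cannot stop in time and overshoots by 101.591 − 59 = 42.591 m.

No — it overshoots by 42.6 m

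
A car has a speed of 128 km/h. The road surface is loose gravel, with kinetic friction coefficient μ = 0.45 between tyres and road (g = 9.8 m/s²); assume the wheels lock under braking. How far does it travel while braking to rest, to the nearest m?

128 km/h ÷ 3.6 = 35.5556 m/s.
a = μg = 0.45 × 9.8 = 4.410 m/s².
Braking distance = v²/(2a) = 35.5556² / (2 × 4.410) = 1264.201 / 8.820 = 143.333 m.

Braking distance ≈ 143 m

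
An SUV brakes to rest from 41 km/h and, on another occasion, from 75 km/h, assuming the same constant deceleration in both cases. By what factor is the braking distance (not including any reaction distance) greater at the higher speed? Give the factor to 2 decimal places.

Braking distance d = v²/(2a), so with a fixed, d ∝ v².
Factor = (75/41)² = 1.8293² = 3.3463.

Factor ≈ 3.35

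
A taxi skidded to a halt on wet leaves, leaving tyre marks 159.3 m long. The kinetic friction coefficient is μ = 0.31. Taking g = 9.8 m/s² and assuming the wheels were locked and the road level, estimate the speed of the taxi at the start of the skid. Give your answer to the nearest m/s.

Deceleration a = μg = 0.31 × 9.8 = 3.038 m/s².
v = √(2a·d) = √(2 × 3.038 × 159.3) = √967.907 = 31.1112 m/s.

Initial speed ≈ 31 m/s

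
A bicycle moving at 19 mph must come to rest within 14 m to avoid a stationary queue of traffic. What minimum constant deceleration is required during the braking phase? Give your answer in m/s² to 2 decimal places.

19 mph × 0.44704 = 8.4938 m/s.
v² = 2a·d ⇒ a = v²/(2d) = 8.4938² / (2 × 14.000) = 72.145 / 28.000 = 2.5766 m/s².

Required deceleration ≈ 2.58 m/s²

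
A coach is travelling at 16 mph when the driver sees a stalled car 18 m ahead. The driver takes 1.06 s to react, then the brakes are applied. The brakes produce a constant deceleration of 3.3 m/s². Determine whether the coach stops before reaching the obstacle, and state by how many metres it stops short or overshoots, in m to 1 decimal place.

Yes — it stops 2.7 m short of the obstacle

16 mph × 0.44704 = 7.1526 m/s.
Reaction distance = 7.1526 × 1.06 = 7.582 m.
Braking distance = v²/(2a) = 51.160 / 6.600 = 7.752 m.
Total stopping distance = 7.582 + 7.752 = 15.334 m, vs 18 m available — it stops with 18 − 15.334 = 2.666 m to spare.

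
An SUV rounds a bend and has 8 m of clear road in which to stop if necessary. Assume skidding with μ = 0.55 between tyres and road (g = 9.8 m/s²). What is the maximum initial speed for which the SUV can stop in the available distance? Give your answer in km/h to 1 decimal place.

a = μg = 0.55 × 9.8 = 5.390 m/s².
v²/(2a) = d ⇒ v = √(2 × 5.390 × 8) = √86.24 = 9.2865 m/s.
9.2865 m/s × 3.6 = 33.431 km/h.

Maximum speed ≈ 33.4 km/h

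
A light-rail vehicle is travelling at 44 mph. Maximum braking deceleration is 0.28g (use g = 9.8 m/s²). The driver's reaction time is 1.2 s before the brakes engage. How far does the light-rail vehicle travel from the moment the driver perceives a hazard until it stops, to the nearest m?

44 mph × 0.44704 = 19.6698 m/s.
a = 0.28 × 9.8 = 2.744 m/s².
Reaction distance = v·t_r = 19.6698 × 1.2 = 23.604 m.
Braking distance = v²/(2a) = 19.6698² / (2 × 2.744) = 386.901 / 5.488 = 70.499 m.
Total = 23.604 + 70.499 = 94.103 m.

Total stopping distance ≈ 94 m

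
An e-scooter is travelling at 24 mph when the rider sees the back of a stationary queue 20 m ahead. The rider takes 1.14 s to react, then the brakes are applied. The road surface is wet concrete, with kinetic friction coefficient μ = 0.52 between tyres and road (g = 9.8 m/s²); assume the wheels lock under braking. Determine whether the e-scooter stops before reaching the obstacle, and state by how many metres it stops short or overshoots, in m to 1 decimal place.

No — it overshoots by 3.5 m

24 mph × 0.44704 = 10.7290 m/s.
a = μg = 0.52 × 9.8 = 5.096 m/s².
Reaction distance = 10.7290 × 1.14 = 12.231 m.
Braking distance = v²/(2a) = 115.111 / 10.192 = 11.294 m.
Total stopping distance = 12.231 + 11.294 = 23.525 m, vs 20 m available — it cannot stop in time and overshoots by 23.525 − 20 = 3.525 m.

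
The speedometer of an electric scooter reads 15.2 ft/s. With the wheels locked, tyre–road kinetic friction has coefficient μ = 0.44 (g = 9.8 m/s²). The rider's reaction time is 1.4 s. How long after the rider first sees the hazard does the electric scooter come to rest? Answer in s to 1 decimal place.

15.2 ft/s × 0.3048 = 4.6330 m/s.
a = μg = 0.44 × 9.8 = 4.312 m/s².
Braking time = v/a = 4.6330 / 4.312 = 1.074 s.
Total = 1.4 + 1.074 = 2.474 s.

Total time ≈ 2.5 s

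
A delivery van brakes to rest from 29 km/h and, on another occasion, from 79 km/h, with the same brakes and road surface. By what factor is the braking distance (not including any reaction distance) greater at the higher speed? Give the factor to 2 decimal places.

Factor ≈ 7.42

Braking distance d = v²/(2a), so with a fixed, d ∝ v².
Factor = (79/29)² = 2.7241² = 7.4207.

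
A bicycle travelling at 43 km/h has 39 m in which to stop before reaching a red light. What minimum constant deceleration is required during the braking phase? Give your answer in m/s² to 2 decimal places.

Required deceleration ≈ 1.83 m/s²

43 km/h ÷ 3.6 = 11.9444 m/s.
v² = 2a·d ⇒ a = v²/(2d) = 11.9444² / (2 × 39.000) = 142.669 / 78.000 = 1.8291 m/s².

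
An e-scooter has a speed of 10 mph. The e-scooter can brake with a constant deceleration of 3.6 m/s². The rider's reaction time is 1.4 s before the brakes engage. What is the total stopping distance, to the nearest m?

10 mph × 0.44704 = 4.4704 m/s.
Reaction distance = v·t_r = 4.4704 × 1.4 = 6.259 m.
Braking distance = v²/(2a) = 4.4704² / (2 × 3.600) = 19.984 / 7.200 = 2.776 m.
Total = 6.259 + 2.776 = 9.035 m.

Total stopping distance ≈ 9 m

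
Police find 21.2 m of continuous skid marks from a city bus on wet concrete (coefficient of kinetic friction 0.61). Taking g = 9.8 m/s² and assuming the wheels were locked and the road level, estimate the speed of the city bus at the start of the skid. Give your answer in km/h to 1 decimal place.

Initial speed ≈ 57.3 km/h

Deceleration a = μg = 0.61 × 9.8 = 5.978 m/s².
v = √(2a·d) = √(2 × 5.978 × 21.2) = √253.467 = 15.9206 m/s.
= 15.9206 × 3.6 = 57.314 km/h.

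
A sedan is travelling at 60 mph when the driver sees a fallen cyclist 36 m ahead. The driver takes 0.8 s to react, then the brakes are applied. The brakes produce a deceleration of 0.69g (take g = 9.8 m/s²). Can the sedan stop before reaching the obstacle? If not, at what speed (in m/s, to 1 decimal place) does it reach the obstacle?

No — it strikes the obstacle at 22.9 m/s

60 mph × 0.44704 = 26.8224 m/s.
a = 0.69 × 9.8 = 6.762 m/s².
Reaction distance = 26.8224 × 0.8 = 21.458 m.
Braking distance needed to stop: v²/(2a) = 719.441 / 13.524 = 53.197 m, so total needed = 21.458 + 53.197 = 74.655 m > 36 m — it cannot stop.
Distance remaining when braking begins: 36 − 21.458 = 14.542 m.
v² = v₀² − 2a·d = 719.441 − 2 × 6.762 × 14.542 = 522.775 m²/s².
v = √522.775 = 22.864 m/s.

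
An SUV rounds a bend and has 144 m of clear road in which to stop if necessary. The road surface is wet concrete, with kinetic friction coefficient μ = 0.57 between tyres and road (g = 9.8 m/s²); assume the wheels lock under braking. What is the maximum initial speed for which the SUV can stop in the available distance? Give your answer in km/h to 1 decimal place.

Maximum speed ≈ 144.4 km/h

a = μg = 0.57 × 9.8 = 5.586 m/s².
v²/(2a) = d ⇒ v = √(2 × 5.586 × 144) = √1608.77 = 40.1095 m/s.
40.1095 m/s × 3.6 = 144.394 km/h.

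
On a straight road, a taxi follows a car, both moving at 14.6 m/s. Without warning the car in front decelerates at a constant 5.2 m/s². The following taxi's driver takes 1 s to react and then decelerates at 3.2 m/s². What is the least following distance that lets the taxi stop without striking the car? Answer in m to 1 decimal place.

Leader travels v²/(2a_L) = 213.160 / 10.400 = 20.496 m before stopping.
Follower covers v·t_r = 14.6000 × 1 = 14.600 m while reacting, then v²/(2a_F) = 213.160 / 6.400 = 33.306 m while braking, for a total of 14.600 + 33.306 = 47.906 m.
Since a_F ≤ a_L and the follower starts braking later, the follower is never slower than the leader, so the closest approach is when both have stopped.
Minimum gap = 47.906 − 20.496 = 27.410 m.

Minimum gap ≈ 27.4 m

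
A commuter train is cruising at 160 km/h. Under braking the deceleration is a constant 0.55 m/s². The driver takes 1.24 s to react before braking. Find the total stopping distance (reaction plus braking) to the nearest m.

Total stopping distance ≈ 1851 m

160 km/h ÷ 3.6 = 44.4444 m/s.
Reaction distance = v·t_r = 44.4444 × 1.24 = 55.111 m.
Braking distance = v²/(2a) = 44.4444² / (2 × 0.550) = 1975.305 / 1.100 = 1795.732 m.
Total = 55.111 + 1795.732 = 1850.843 m.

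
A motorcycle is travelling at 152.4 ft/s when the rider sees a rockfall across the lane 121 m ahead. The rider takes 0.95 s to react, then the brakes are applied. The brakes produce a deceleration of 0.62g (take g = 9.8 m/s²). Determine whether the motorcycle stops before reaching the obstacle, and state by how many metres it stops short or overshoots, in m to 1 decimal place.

No — it overshoots by 100.7 m

152.4 ft/s × 0.3048 = 46.4515 m/s.
a = 0.62 × 9.8 = 6.076 m/s².
Reaction distance = 46.4515 × 0.95 = 44.129 m.
Braking distance = v²/(2a) = 2157.742 / 12.152 = 177.563 m.
Total stopping distance = 44.129 + 177.563 = 221.692 m, vs 121 m available — it cannot stop in time and overshoots by 221.692 − 121 = 100.692 m.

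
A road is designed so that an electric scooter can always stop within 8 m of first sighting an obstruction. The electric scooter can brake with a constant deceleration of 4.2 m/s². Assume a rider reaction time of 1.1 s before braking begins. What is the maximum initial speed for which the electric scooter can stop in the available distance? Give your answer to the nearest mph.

Maximum speed ≈ 11 mph

Stopping distance: v·t_r + v²/(2a) = 8 with t_r = 1.1 s and a = 4.200 m/s².
So v² + 9.240 v − 67.20 = 0.
Positive root: v = −a·t_r + √((a·t_r)² + 2a·d) = −4.620 + √(21.344 + 67.20) = 4.7898 m/s.
4.7898 m/s ÷ 0.44704 = 10.714 mph.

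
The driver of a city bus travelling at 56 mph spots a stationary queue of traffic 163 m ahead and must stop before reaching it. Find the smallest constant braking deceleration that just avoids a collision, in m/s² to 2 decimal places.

Required deceleration ≈ 1.92 m/s²

56 mph × 0.44704 = 25.0342 m/s.
v² = 2a·d ⇒ a = v²/(2d) = 25.0342² / (2 × 163.000) = 626.711 / 326.000 = 1.9224 m/s².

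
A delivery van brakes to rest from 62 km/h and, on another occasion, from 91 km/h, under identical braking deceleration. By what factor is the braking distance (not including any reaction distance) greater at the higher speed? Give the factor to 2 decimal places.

Braking distance d = v²/(2a), so with a fixed, d ∝ v².
Factor = (91/62)² = 1.4677² = 2.1541.

Factor ≈ 2.15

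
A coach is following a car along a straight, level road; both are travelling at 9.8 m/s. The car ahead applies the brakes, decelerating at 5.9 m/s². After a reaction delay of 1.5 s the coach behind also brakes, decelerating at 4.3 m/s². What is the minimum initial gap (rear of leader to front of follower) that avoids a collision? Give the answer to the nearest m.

Minimum gap ≈ 18 m

Leader travels v²/(2a_L) = 96.040 / 11.800 = 8.139 m before stopping.
Follower covers v·t_r = 9.8000 × 1.5 = 14.700 m while reacting, then v²/(2a_F) = 96.040 / 8.600 = 11.167 m while braking, for a total of 14.700 + 11.167 = 25.867 m.
Since a_F ≤ a_L and the follower starts braking later, the follower is never slower than the leader, so the closest approach is when both have stopped.
Minimum gap = 25.867 − 8.139 = 17.728 m.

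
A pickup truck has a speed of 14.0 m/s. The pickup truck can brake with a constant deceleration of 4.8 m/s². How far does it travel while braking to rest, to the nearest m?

Braking distance ≈ 20 m

Braking distance = v²/(2a) = 14.0000² / (2 × 4.800) = 196.000 / 9.600 = 20.417 m.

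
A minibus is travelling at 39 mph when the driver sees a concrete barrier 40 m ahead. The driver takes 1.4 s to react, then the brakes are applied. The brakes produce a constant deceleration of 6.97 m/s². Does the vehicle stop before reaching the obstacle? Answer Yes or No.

39 mph × 0.44704 = 17.4346 m/s.
Reaction distance = 17.4346 × 1.4 = 24.408 m.
Braking distance = v²/(2a) = 303.965 / 13.940 = 21.805 m.
Total stopping distance = 24.408 + 21.805 = 46.213 m, vs 40 m available — it cannot stop in time and overshoots by 46.213 − 40 = 6.213 m.

No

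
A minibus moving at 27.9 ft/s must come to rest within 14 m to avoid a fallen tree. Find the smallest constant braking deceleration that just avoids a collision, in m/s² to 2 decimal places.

Required deceleration ≈ 2.58 m/s²

27.9 ft/s × 0.3048 = 8.5039 m/s.
v² = 2a·d ⇒ a = v²/(2d) = 8.5039² / (2 × 14.000) = 72.316 / 28.000 = 2.5827 m/s².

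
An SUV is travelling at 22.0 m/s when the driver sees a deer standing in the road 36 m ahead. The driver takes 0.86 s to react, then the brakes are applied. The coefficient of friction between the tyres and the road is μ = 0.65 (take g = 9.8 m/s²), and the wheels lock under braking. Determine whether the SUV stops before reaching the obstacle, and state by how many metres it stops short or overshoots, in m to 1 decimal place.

No — it overshoots by 20.9 m

a = μg = 0.65 × 9.8 = 6.370 m/s².
Reaction distance = 22.0000 × 0.86 = 18.920 m.
Braking distance = v²/(2a) = 484.000 / 12.740 = 37.991 m.
Total stopping distance = 18.920 + 37.991 = 56.911 m, vs 36 m available — it cannot stop in time and overshoots by 56.911 − 36 = 20.911 m.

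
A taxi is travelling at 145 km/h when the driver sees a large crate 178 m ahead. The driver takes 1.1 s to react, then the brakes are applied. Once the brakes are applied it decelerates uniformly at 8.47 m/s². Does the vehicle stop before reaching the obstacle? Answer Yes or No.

145 km/h ÷ 3.6 = 40.2778 m/s.
Reaction distance = 40.2778 × 1.1 = 44.306 m.
Braking distance = v²/(2a) = 1622.301 / 16.940 = 95.767 m.
Total stopping distance = 44.306 + 95.767 = 140.073 m, vs 178 m available — it stops with 178 − 140.073 = 37.927 m to spare.

Yes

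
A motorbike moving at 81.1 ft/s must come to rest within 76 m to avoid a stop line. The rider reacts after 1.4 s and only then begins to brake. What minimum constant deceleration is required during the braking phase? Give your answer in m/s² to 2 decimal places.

81.1 ft/s × 0.3048 = 24.7193 m/s.
Distance covered during reaction = 24.7193 × 1.4 = 34.607 m.
Distance available for braking: 76 − 34.607 = 41.393 m.
v² = 2a·d ⇒ a = v²/(2d) = 24.7193² / (2 × 41.393) = 611.044 / 82.786 = 7.3810 m/s².

Required deceleration ≈ 7.38 m/s²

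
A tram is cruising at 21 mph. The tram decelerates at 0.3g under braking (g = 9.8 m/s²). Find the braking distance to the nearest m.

Braking distance ≈ 15 m

21 mph × 0.44704 = 9.3878 m/s.
a = 0.3 × 9.8 = 2.940 m/s².
Braking distance = v²/(2a) = 9.3878² / (2 × 2.940) = 88.131 / 5.880 = 14.988 m.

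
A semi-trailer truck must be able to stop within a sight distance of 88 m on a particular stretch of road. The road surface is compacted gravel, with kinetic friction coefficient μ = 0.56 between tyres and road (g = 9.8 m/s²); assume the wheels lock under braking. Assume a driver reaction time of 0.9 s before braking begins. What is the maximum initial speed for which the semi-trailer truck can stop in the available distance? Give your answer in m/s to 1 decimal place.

a = μg = 0.56 × 9.8 = 5.488 m/s².
Stopping distance: v·t_r + v²/(2a) = 88 with t_r = 0.9 s and a = 5.488 m/s².
So v² + 9.878 v − 965.89 = 0.
Positive root: v = −a·t_r + √((a·t_r)² + 2a·d) = −4.939 + √(24.394 + 965.89) = 26.5298 m/s.

Maximum speed ≈ 26.5 m/s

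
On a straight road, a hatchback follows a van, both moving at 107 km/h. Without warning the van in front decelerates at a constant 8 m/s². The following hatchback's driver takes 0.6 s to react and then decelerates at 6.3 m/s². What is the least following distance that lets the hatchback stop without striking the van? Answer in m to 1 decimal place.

Minimum gap ≈ 32.7 m

107 km/h ÷ 3.6 = 29.7222 m/s.
Leader travels v²/(2a_L) = 883.409 / 16.000 = 55.213 m before stopping.
Follower covers v·t_r = 29.7222 × 0.6 = 17.833 m while reacting, then v²/(2a_F) = 883.409 / 12.600 = 70.112 m while braking, for a total of 17.833 + 70.112 = 87.945 m.
Since a_F ≤ a_L and the follower starts braking later, the follower is never slower than the leader, so the closest approach is when both have stopped.
Minimum gap = 87.945 − 55.213 = 32.732 m.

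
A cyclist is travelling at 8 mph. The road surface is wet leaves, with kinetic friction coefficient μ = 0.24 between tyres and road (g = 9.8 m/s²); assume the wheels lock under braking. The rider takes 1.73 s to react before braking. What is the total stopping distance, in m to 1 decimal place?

8 mph × 0.44704 = 3.5763 m/s.
a = μg = 0.24 × 9.8 = 2.352 m/s².
Reaction distance = v·t_r = 3.5763 × 1.73 = 6.187 m.
Braking distance = v²/(2a) = 3.5763² / (2 × 2.352) = 12.790 / 4.704 = 2.719 m.
Total = 6.187 + 2.719 = 8.906 m.

Total stopping distance ≈ 8.9 m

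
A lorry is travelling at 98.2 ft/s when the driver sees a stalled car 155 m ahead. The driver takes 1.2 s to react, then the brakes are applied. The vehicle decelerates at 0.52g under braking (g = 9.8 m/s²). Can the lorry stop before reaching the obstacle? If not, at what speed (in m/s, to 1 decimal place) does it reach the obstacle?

98.2 ft/s × 0.3048 = 29.9314 m/s.
a = 0.52 × 9.8 = 5.096 m/s².
Reaction distance = 29.9314 × 1.2 = 35.918 m.
Braking distance = v²/(2a) = 895.889 / 10.192 = 87.901 m.
Total stopping distance = 35.918 + 87.901 = 123.819 m, vs 155 m available — it stops with 155 − 123.819 = 31.181 m to spare.

Yes — it stops about 31.2 m short of the obstacle, so it never reaches it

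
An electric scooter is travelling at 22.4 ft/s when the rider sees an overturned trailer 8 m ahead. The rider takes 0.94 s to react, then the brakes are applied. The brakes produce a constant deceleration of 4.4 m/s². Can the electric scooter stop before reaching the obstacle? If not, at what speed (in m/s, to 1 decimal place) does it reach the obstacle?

No — it strikes the obstacle at 5.7 m/s

22.4 ft/s × 0.3048 = 6.8275 m/s.
Reaction distance = 6.8275 × 0.94 = 6.418 m.
Braking distance needed to stop: v²/(2a) = 46.615 / 8.800 = 5.297 m, so total needed = 6.418 + 5.297 = 11.715 m > 8 m — it cannot stop.
Distance remaining when braking begins: 8 − 6.418 = 1.582 m.
v² = v₀² − 2a·d = 46.615 − 2 × 4.400 × 1.582 = 32.693 m²/s².
v = √32.693 = 5.718 m/s.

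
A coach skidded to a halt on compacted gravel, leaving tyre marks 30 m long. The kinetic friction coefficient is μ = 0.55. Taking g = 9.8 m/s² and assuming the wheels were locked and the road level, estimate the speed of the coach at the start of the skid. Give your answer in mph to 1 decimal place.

Initial speed ≈ 40.2 mph

Deceleration a = μg = 0.55 × 9.8 = 5.390 m/s².
v = √(2a·d) = √(2 × 5.390 × 30) = √323.400 = 17.9833 m/s.
= 17.9833 ÷ 0.44704 = 40.227 mph.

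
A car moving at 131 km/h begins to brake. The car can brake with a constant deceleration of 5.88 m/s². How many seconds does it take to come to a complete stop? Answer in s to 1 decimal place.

Braking time ≈ 6.2 s

131 km/h ÷ 3.6 = 36.3889 m/s.
Braking time = v/a = 36.3889 / 5.880 = 6.189 s.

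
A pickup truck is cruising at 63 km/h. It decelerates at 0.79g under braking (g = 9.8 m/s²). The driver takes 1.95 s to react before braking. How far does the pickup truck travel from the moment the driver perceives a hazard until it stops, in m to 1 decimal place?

63 km/h ÷ 3.6 = 17.5000 m/s.
a = 0.79 × 9.8 = 7.742 m/s².
Reaction distance = v·t_r = 17.5000 × 1.95 = 34.125 m.
Braking distance = v²/(2a) = 17.5000² / (2 × 7.742) = 306.250 / 15.484 = 19.778 m.
Total = 34.125 + 19.778 = 53.903 m.

Total stopping distance ≈ 53.9 m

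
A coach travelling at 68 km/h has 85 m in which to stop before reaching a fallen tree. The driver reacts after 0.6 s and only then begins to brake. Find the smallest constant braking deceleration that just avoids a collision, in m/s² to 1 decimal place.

68 km/h ÷ 3.6 = 18.8889 m/s.
Distance covered during reaction = 18.8889 × 0.6 = 11.333 m.
Distance available for braking: 85 − 11.333 = 73.667 m.
v² = 2a·d ⇒ a = v²/(2d) = 18.8889² / (2 × 73.667) = 356.791 / 147.334 = 2.4216 m/s².

Required deceleration ≈ 2.4 m/s²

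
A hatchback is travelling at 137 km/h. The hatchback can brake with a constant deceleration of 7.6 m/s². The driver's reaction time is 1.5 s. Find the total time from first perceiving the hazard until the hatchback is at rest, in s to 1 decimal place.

Total time ≈ 6.5 s

137 km/h ÷ 3.6 = 38.0556 m/s.
Braking time = v/a = 38.0556 / 7.600 = 5.007 s.
Total = 1.5 + 5.007 = 6.507 s.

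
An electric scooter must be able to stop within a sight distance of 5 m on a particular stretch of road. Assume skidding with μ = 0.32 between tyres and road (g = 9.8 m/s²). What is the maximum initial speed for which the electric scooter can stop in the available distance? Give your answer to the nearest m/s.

Maximum speed ≈ 6 m/s

a = μg = 0.32 × 9.8 = 3.136 m/s².
v²/(2a) = d ⇒ v = √(2 × 3.136 × 5) = √31.36 = 5.6000 m/s.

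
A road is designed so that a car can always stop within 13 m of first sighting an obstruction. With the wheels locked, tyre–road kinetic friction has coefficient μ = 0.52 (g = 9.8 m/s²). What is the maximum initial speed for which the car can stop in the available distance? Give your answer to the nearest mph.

Maximum speed ≈ 26 mph

a = μg = 0.52 × 9.8 = 5.096 m/s².
v²/(2a) = d ⇒ v = √(2 × 5.096 × 13) = √132.50 = 11.5109 m/s.
11.5109 m/s ÷ 0.44704 = 25.749 mph.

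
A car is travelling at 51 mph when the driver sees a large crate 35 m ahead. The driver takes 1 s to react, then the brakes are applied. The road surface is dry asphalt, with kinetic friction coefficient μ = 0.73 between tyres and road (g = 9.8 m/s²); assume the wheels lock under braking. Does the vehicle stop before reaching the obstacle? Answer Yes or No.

No

51 mph × 0.44704 = 22.7990 m/s.
a = μg = 0.73 × 9.8 = 7.154 m/s².
Reaction distance = 22.7990 × 1 = 22.799 m.
Braking distance = v²/(2a) = 519.794 / 14.308 = 36.329 m.
Total stopping distance = 22.799 + 36.329 = 59.128 m, vs 35 m available — it cannot stop in time and overshoots by 59.128 − 35 = 24.128 m.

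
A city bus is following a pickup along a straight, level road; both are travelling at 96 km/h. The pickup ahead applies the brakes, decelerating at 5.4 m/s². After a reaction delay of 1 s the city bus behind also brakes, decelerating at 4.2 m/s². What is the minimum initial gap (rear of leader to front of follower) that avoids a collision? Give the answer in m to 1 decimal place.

Minimum gap ≈ 45.5 m

96 km/h ÷ 3.6 = 26.6667 m/s.
Leader travels v²/(2a_L) = 711.113 / 10.800 = 65.844 m before stopping.
Follower covers v·t_r = 26.6667 × 1 = 26.667 m while reacting, then v²/(2a_F) = 711.113 / 8.400 = 84.656 m while braking, for a total of 26.667 + 84.656 = 111.323 m.
Since a_F ≤ a_L and the follower starts braking later, the follower is never slower than the leader, so the closest approach is when both have stopped.
Minimum gap = 111.323 − 65.844 = 45.479 m.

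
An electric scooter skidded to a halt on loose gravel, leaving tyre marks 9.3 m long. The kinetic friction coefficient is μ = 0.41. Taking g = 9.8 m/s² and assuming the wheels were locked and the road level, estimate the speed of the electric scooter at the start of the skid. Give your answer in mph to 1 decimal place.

Deceleration a = μg = 0.41 × 9.8 = 4.018 m/s².
v = √(2a·d) = √(2 × 4.018 × 9.3) = √74.735 = 8.6449 m/s.
= 8.6449 ÷ 0.44704 = 19.338 mph.

Initial speed ≈ 19.3 mph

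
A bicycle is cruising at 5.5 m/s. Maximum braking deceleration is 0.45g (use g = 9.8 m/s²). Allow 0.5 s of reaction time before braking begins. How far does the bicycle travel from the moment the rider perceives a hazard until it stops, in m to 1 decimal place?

a = 0.45 × 9.8 = 4.410 m/s².
Reaction distance = v·t_r = 5.5000 × 0.5 = 2.750 m.
Braking distance = v²/(2a) = 5.5000² / (2 × 4.410) = 30.250 / 8.820 = 3.430 m.
Total = 2.750 + 3.430 = 6.180 m.

Total stopping distance ≈ 6.2 m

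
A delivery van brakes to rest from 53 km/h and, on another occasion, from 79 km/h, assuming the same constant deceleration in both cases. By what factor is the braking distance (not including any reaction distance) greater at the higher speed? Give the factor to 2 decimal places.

Braking distance d = v²/(2a), so with a fixed, d ∝ v².
Factor = (79/53)² = 1.4906² = 2.2219.

Factor ≈ 2.22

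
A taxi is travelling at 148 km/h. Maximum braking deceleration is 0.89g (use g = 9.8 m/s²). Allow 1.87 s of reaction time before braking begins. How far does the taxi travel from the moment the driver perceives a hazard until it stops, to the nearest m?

Total stopping distance ≈ 174 m

148 km/h ÷ 3.6 = 41.1111 m/s.
a = 0.89 × 9.8 = 8.722 m/s².
Reaction distance = v·t_r = 41.1111 × 1.87 = 76.878 m.
Braking distance = v²/(2a) = 41.1111² / (2 × 8.722) = 1690.123 / 17.444 = 96.889 m.
Total = 76.878 + 96.889 = 173.767 m.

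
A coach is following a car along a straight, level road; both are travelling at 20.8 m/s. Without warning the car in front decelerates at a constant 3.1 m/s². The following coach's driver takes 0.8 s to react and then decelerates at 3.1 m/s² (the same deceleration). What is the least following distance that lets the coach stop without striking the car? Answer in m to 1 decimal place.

Leader travels v²/(2a_L) = 432.640 / 6.200 = 69.781 m before stopping.
Follower covers v·t_r = 20.8000 × 0.8 = 16.640 m while reacting, then v²/(2a_F) = 432.640 / 6.200 = 69.781 m while braking, for a total of 16.640 + 69.781 = 86.421 m.
Since a_F ≤ a_L and the follower starts braking later, the follower is never slower than the leader, so the closest approach is when both have stopped.
Minimum gap = 86.421 − 69.781 = 16.640 m.

Minimum gap ≈ 16.6 m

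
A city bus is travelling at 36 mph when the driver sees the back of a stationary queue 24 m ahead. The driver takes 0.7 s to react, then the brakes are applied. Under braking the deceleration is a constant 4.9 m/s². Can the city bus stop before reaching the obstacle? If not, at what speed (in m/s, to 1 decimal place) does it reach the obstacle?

36 mph × 0.44704 = 16.0934 m/s.
Reaction distance = 16.0934 × 0.7 = 11.265 m.
Braking distance needed to stop: v²/(2a) = 258.998 / 9.800 = 26.428 m, so total needed = 11.265 + 26.428 = 37.693 m > 24 m — it cannot stop.
Distance remaining when braking begins: 24 − 11.265 = 12.735 m.
v² = v₀² − 2a·d = 258.998 − 2 × 4.900 × 12.735 = 134.195 m²/s².
v = √134.195 = 11.584 m/s.

No — it strikes the obstacle at 11.6 m/s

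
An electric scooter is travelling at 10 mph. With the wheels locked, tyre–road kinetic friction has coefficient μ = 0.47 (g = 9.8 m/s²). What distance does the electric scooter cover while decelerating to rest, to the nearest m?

10 mph × 0.44704 = 4.4704 m/s.
a = μg = 0.47 × 9.8 = 4.606 m/s².
Braking distance = v²/(2a) = 4.4704² / (2 × 4.606) = 19.984 / 9.212 = 2.169 m.

Braking distance ≈ 2 m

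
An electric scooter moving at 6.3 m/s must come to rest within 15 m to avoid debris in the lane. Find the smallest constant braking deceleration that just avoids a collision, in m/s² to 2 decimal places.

v² = 2a·d ⇒ a = v²/(2d) = 6.3000² / (2 × 15.000) = 39.690 / 30.000 = 1.3230 m/s².

Required deceleration ≈ 1.32 m/s²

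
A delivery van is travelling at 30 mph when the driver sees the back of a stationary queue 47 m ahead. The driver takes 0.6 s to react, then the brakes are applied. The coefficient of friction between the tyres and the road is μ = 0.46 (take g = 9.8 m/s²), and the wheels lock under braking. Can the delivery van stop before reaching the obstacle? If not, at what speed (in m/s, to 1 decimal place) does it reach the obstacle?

30 mph × 0.44704 = 13.4112 m/s.
a = μg = 0.46 × 9.8 = 4.508 m/s².
Reaction distance = 13.4112 × 0.6 = 8.047 m.
Braking distance = v²/(2a) = 179.860 / 9.016 = 19.949 m.
Total stopping distance = 8.047 + 19.949 = 27.996 m, vs 47 m available — it stops with 47 − 27.996 = 19.004 m to spare.

Yes — it stops about 19.0 m short of the obstacle, so it never reaches it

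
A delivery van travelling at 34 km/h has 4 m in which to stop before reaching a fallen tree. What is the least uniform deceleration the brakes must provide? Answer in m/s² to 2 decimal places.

34 km/h ÷ 3.6 = 9.4444 m/s.
v² = 2a·d ⇒ a = v²/(2d) = 9.4444² / (2 × 4.000) = 89.197 / 8.000 = 11.1496 m/s².

Required deceleration ≈ 11.15 m/s²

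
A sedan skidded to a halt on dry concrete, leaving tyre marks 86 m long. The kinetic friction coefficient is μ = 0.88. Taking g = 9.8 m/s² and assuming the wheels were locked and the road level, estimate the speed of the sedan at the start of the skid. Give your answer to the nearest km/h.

Deceleration a = μg = 0.88 × 9.8 = 8.624 m/s².
v = √(2a·d) = √(2 × 8.624 × 86) = √1483.328 = 38.5140 m/s.
= 38.5140 × 3.6 = 138.650 km/h.

Initial speed ≈ 139 km/h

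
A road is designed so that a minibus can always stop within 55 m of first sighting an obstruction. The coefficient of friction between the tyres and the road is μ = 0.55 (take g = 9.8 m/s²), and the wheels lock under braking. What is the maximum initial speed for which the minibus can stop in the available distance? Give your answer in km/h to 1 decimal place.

a = μg = 0.55 × 9.8 = 5.390 m/s².
v²/(2a) = d ⇒ v = √(2 × 5.390 × 55) = √592.90 = 24.3495 m/s.
24.3495 m/s × 3.6 = 87.658 km/h.

Maximum speed ≈ 87.7 km/h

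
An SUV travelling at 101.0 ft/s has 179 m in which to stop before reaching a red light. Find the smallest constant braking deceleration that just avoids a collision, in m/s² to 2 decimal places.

101 ft/s × 0.3048 = 30.7848 m/s.
v² = 2a·d ⇒ a = v²/(2d) = 30.7848² / (2 × 179.000) = 947.704 / 358.000 = 2.6472 m/s².

Required deceleration ≈ 2.65 m/s²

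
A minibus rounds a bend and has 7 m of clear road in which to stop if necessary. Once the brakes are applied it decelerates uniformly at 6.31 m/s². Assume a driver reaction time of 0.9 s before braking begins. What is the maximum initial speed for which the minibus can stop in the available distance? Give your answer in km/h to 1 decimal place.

Stopping distance: v·t_r + v²/(2a) = 7 with t_r = 0.9 s and a = 6.310 m/s².
So v² + 11.358 v − 88.34 = 0.
Positive root: v = −a·t_r + √((a·t_r)² + 2a·d) = −5.679 + √(32.251 + 88.34) = 5.3024 m/s.
5.3024 m/s × 3.6 = 19.089 km/h.

Maximum speed ≈ 19.1 km/h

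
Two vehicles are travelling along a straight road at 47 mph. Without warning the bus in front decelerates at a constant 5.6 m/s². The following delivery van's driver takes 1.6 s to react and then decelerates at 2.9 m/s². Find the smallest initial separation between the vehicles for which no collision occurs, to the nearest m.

Minimum gap ≈ 70 m

47 mph × 0.44704 = 21.0109 m/s.
Leader travels v²/(2a_L) = 441.458 / 11.200 = 39.416 m before stopping.
Follower covers v·t_r = 21.0109 × 1.6 = 33.617 m while reacting, then v²/(2a_F) = 441.458 / 5.800 = 76.113 m while braking, for a total of 33.617 + 76.113 = 109.730 m.
Since a_F ≤ a_L and the follower starts braking later, the follower is never slower than the leader, so the closest approach is when both have stopped.
Minimum gap = 109.730 − 39.416 = 70.314 m.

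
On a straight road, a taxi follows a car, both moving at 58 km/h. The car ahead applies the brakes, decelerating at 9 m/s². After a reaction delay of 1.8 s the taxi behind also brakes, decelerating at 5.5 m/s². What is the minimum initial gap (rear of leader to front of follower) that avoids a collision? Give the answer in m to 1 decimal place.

58 km/h ÷ 3.6 = 16.1111 m/s.
Leader travels v²/(2a_L) = 259.568 / 18.000 = 14.420 m before stopping.
Follower covers v·t_r = 16.1111 × 1.8 = 29.000 m while reacting, then v²/(2a_F) = 259.568 / 11.000 = 23.597 m while braking, for a total of 29.000 + 23.597 = 52.597 m.
Since a_F ≤ a_L and the follower starts braking later, the follower is never slower than the leader, so the closest approach is when both have stopped.
Minimum gap = 52.597 − 14.420 = 38.177 m.

Minimum gap ≈ 38.2 m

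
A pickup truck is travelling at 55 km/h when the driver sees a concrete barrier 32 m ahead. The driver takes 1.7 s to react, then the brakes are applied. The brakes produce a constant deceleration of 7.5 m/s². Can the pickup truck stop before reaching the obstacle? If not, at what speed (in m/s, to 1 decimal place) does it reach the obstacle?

55 km/h ÷ 3.6 = 15.2778 m/s.
Reaction distance = 15.2778 × 1.7 = 25.972 m.
Braking distance needed to stop: v²/(2a) = 233.411 / 15.000 = 15.561 m, so total needed = 25.972 + 15.561 = 41.533 m > 32 m — it cannot stop.
Distance remaining when braking begins: 32 − 25.972 = 6.028 m.
v² = v₀² − 2a·d = 233.411 − 2 × 7.500 × 6.028 = 142.991 m²/s².
v = √142.991 = 11.958 m/s.

No — it strikes the obstacle at 12.0 m/s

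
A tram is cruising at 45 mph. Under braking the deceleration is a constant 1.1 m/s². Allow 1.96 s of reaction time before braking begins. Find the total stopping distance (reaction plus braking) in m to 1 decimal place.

Total stopping distance ≈ 223.4 m

45 mph × 0.44704 = 20.1168 m/s.
Reaction distance = v·t_r = 20.1168 × 1.96 = 39.429 m.
Braking distance = v²/(2a) = 20.1168² / (2 × 1.100) = 404.686 / 2.200 = 183.948 m.
Total = 39.429 + 183.948 = 223.377 m.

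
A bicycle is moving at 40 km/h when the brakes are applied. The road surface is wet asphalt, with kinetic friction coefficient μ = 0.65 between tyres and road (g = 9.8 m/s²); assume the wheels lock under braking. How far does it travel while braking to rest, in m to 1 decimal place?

40 km/h ÷ 3.6 = 11.1111 m/s.
a = μg = 0.65 × 9.8 = 6.370 m/s².
Braking distance = v²/(2a) = 11.1111² / (2 × 6.370) = 123.457 / 12.740 = 9.691 m.

Braking distance ≈ 9.7 m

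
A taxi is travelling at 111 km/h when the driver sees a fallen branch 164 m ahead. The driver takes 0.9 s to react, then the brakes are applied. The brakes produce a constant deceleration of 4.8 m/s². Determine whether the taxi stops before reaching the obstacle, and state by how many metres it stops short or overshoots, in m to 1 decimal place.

Yes — it stops 37.2 m short of the obstacle

111 km/h ÷ 3.6 = 30.8333 m/s.
Reaction distance = 30.8333 × 0.9 = 27.750 m.
Braking distance = v²/(2a) = 950.692 / 9.600 = 99.030 m.
Total stopping distance = 27.750 + 99.030 = 126.780 m, vs 164 m available — it stops with 164 − 126.780 = 37.220 m to spare.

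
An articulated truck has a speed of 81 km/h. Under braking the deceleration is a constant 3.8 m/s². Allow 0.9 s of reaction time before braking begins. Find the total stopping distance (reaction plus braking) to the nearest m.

81 km/h ÷ 3.6 = 22.5000 m/s.
Reaction distance = v·t_r = 22.5000 × 0.9 = 20.250 m.
Braking distance = v²/(2a) = 22.5000² / (2 × 3.800) = 506.250 / 7.600 = 66.612 m.
Total = 20.250 + 66.612 = 86.862 m.

Total stopping distance ≈ 87 m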